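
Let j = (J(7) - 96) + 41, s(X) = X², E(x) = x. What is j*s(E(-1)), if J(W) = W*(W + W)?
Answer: 43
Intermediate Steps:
J(W) = 2*W² (J(W) = W*(2*W) = 2*W²)
j = 43 (j = (2*7² - 96) + 41 = (2*49 - 96) + 41 = (98 - 96) + 41 = 2 + 41 = 43)
j*s(E(-1)) = 43*(-1)² = 43*1 = 43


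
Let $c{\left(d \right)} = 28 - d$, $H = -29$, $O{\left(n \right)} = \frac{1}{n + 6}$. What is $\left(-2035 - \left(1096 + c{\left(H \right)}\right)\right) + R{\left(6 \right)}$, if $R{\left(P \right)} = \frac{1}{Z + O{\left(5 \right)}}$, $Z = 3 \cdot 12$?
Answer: $- \frac{1265625}{397} \approx -3188.0$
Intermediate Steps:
$Z = 36$
$O{\left(n \right)} = \frac{1}{6 + n}$
$R{\left(P \right)} = \frac{11}{397}$ ($R{\left(P \right)} = \frac{1}{36 + \frac{1}{6 + 5}} = \frac{1}{36 + \frac{1}{11}} = \frac{1}{\frac{397}{11}} = \frac{11}{397}$)
$\left(-2035 - \left(1096 + c{\left(H \right)}\right)\right) + R{\left(6 \right)} = \left(-2035 - \left(1124 + 29\right)\right) + \frac{11}{397} = \left(-2035 - 1153\right) + \frac{11}{397} = -3188 + \frac{11}{397} = - \frac{1265625}{397}$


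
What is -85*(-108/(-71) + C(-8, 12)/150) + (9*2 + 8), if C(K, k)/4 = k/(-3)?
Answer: -100354/1065 ≈ -94.229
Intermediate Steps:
C(K, k) = -4*k/3 (C(K, k) = 4*(k/(-3)) = 4*(k*(-⅓)) = 4*(-k/3) = -4*k/3)
-85*(-108/(-71) + C(-8, 12)/150) + (9*2 + 8) = -85*(-108/(-71) - 4/3*12/150) + (9*2 + 8) = -85*(-108*(-1/71) - 16*1/150) + (18 + 8) = -85*(108/71 - 8/75) + 26 = -85*7532/5325 + 26 = -128044/1065 + 26 = -100354/1065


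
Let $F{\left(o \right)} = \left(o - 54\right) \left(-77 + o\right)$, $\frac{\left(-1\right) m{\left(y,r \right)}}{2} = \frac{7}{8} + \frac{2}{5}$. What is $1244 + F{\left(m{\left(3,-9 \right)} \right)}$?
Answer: $\frac{2297021}{400} \approx 5742.6$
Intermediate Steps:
$m{\left(y,r \right)} = - \frac{51}{20}$ ($m{\left(y,r \right)} = - 2 \left(\frac{7}{8} + \frac{2}{5}\right) = \left(-2\right) \frac{51}{40} = - \frac{51}{20}$)
$F{\left(o \right)} = \left(-77 + o\right) \left(-54 + o\right)$ ($F{\left(o \right)} = \left(-54 + o\right) \left(-77 + o\right) = \left(-77 + o\right) \left(-54 + o\right)$)
$1244 + F{\left(m{\left(3,-9 \right)} \right)} = 1244 + \left(4158 + \left(- \frac{51}{20}\right)^{2} - - \frac{6681}{20}\right) = 1244 + \left(4158 + \frac{2601}{400} + \frac{6681}{20}\right) = 1244 + \frac{1799421}{400} = \frac{2297021}{400}$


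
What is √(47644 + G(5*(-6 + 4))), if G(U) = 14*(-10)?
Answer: 4*√2969 ≈ 217.95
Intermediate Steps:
G(U) = -140
√(47644 + G(5*(-6 + 4))) = √(47644 - 140) = √47504 = 4*√2969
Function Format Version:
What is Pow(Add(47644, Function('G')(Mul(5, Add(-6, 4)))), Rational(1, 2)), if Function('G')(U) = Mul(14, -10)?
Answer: Mul(4, Pow(2969, Rational(1, 2))) ≈ 217.95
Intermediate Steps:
Function('G')(U) = -140
Pow(Add(47644, Function('G')(Mul(5, Add(-6, 4)))), Rational(1, 2)) = Pow(Add(47644, -140), Rational(1, 2)) = Pow(47504, Rational(1, 2)) = Mul(4, Pow(2969, Rational(1, 2)))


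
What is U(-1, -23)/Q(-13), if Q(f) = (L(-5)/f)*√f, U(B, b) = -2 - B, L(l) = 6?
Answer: -I*√13/6 ≈ -0.60093*I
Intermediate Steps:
Q(f) = 6/√f (Q(f) = (6/f)*√f = 6/√f)
U(-1, -23)/Q(-13) = (-2 - 1*(-1))/((6/√(-13))) = (-2 + 1)/((6*(-I*√13/13))) = -1/((-6*I*√13/13)) = -I*√13/6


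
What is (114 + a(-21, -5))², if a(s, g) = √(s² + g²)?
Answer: (114 + √466)² ≈ 18384.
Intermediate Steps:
a(s, g) = √(g² + s²)
(114 + a(-21, -5))² = (114 + √((-5)² + (-21)²))² = (114 + √(25 + 441))² = (114 + √466)²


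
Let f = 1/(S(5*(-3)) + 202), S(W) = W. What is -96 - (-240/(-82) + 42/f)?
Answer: -326070/41 ≈ -7952.9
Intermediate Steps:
f = 1/187 (f = 1/(5*(-3) + 202) = 1/(-15 + 202) = 1/187 ≈ 0.0053476)
-96 - (-240/(-82) + 42/f) = -96 - (-240/(-82) + 42/(1/187)) = -96 - (-240*(-1/82) + 42*187) = -96 - (120/41 + 7854) = -96 - 1*322134/41 = -96 - 322134/41 = -326070/41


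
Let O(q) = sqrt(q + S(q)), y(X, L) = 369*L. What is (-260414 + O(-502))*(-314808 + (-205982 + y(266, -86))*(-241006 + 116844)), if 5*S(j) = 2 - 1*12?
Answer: -7686113789222176 + 177089875104*I*sqrt(14) ≈ -7.6861e+15 + 6.6261e+11*I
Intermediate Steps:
S(j) = -2 (S(j) = (2 - 1*12)/5 = (2 - 12)/5 = (1/5)*(-10) = -2)
O(q) = sqrt(-2 + q) (O(q) = sqrt(q - 2) = sqrt(-2 + q))
(-260414 + O(-502))*(-314808 + (-205982 + y(266, -86))*(-241006 + 116844)) = (-260414 + sqrt(-2 - 502))*(-314808 + (-205982 + 369*(-86))*(-241006 + 116844)) = (-260414 + sqrt(-504))*(-314808 + (-205982 - 31734)*(-124162)) = (-260414 + 6*I*sqrt(14))*(-314808 - 237716*(-124162)) = (-260414 + 6*I*sqrt(14))*(-314808 + 29515293992) = (-260414 + 6*I*sqrt(14))*29514979184 = -7686113789222176 + 177089875104*I*sqrt(14)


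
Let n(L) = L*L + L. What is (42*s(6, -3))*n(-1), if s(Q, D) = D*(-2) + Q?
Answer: 0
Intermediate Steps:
n(L) = L + L**2 (n(L) = L**2 + L = L + L**2)
s(Q, D) = Q - 2*D (s(Q, D) = -2*D + Q = Q - 2*D)
(42*s(6, -3))*n(-1) = (42*(6 - 2*(-3)))*(-(1 - 1)) = (42*(6 + 6))*(-1*0) = (42*12)*0 = 504*0 = 0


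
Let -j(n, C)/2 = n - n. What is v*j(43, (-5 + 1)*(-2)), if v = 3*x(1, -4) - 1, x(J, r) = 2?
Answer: 0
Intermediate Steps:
j(n, C) = 0 (j(n, C) = -2*(n - n) = -2*0 = 0)
v = 5 (v = 3*2 - 1 = 6 - 1 = 5)
v*j(43, (-5 + 1)*(-2)) = 5*0 = 0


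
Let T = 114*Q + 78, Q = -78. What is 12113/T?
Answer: -12113/8814 ≈ -1.3743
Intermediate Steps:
T = -8814 (T = 114*(-78) + 78 = -8892 + 78 = -8814)
12113/T = 12113/(-8814) = 12113*(-1/8814) = -12113/8814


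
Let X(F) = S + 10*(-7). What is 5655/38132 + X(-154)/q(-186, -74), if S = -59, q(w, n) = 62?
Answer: -2284209/1182092 ≈ -1.9323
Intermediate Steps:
X(F) = -129 (X(F) = -59 + 10*(-7) = -59 - 70 = -129)
5655/38132 + X(-154)/q(-186, -74) = 5655/38132 - 129/62 = -2284209/1182092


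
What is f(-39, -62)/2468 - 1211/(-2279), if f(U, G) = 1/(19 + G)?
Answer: 2988695/5624572 ≈ 0.53136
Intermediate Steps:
f(-39, -62)/2468 - 1211/(-2279) = 1/((19 - 62)*2468) - 1211/(-2279) = (1/2468)/(-43) - 1211*(-1/2279) = -1/43*1/2468 + 1211/2279 = -1/106124 + 1211/2279 = 2988695/5624572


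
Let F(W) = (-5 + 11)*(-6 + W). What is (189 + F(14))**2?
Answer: 56169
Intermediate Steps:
F(W) = -36 + 6*W (F(W) = 6*(-6 + W) = -36 + 6*W)
(189 + F(14))**2 = (189 + (-36 + 6*14))**2 = (189 + (-36 + 84))**2 = (189 + 48)**2 = 237**2 = 56169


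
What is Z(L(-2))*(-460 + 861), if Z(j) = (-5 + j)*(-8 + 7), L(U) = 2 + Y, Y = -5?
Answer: 3208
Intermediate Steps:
L(U) = -3 (L(U) = 2 - 5 = -3)
Z(j) = 5 - j (Z(j) = (-5 + j)*(-1) = 5 - j)
Z(L(-2))*(-460 + 861) = (5 - 1*(-3))*(-460 + 861) = (5 + 3)*401 = 8*401 = 3208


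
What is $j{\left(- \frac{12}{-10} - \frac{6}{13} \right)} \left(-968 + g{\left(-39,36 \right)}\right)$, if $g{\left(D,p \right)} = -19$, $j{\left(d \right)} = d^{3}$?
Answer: $- \frac{109154304}{274625} \approx -397.47$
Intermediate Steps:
$j{\left(- \frac{12}{-10} - \frac{6}{13} \right)} \left(-968 + g{\left(-39,36 \right)}\right) = \left(- \frac{12}{-10} - \frac{6}{13}\right)^{3} \left(-968 - 19\right) = \left(\left(-12\right) \left(- \frac{1}{10}\right) - \frac{6}{13}\right)^{3} \left(-987\right) = \left(\frac{6}{5} - \frac{6}{13}\right)^{3} \left(-987\right) = \left(\frac{48}{65}\right)^{3} \left(-987\right) = \frac{110592}{274625} \left(-987\right) = - \frac{109154304}{274625}$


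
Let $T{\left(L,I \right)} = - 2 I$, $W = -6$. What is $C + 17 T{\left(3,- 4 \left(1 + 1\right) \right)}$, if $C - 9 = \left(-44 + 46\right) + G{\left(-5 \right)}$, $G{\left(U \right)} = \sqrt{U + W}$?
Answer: $283 + i \sqrt{11} \approx 283.0 + 3.3166 i$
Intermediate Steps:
$G{\left(U \right)} = \sqrt{-6 + U}$ ($G{\left(U \right)} = \sqrt{U - 6} = \sqrt{-6 + U}$)
$C = 11 + i \sqrt{11}$ ($C = 9 + \left(\left(-44 + 46\right) + \sqrt{-6 - 5}\right) = 9 + \left(2 + \sqrt{-11}\right) = 9 + \left(2 + i \sqrt{11}\right) = 11 + i \sqrt{11} \approx 11.0 + 3.3166 i$)
$C + 17 T{\left(3,- 4 \left(1 + 1\right) \right)} = \left(11 + i \sqrt{11}\right) + 17 \left(- 2 \left(- 4 \left(1 + 1\right)\right)\right) = \left(11 + i \sqrt{11}\right) + 17 \left(- 2 \left(\left(-4\right) 2\right)\right) = \left(11 + i \sqrt{11}\right) + 17 \left(\left(-2\right) \left(-8\right)\right) = \left(11 + i \sqrt{11}\right) + 17 \cdot 16 = \left(11 + i \sqrt{11}\right) + 272 = 283 + i \sqrt{11}$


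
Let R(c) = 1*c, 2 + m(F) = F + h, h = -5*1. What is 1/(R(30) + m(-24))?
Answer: -1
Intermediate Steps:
h = -5
m(F) = -7 + F (m(F) = -2 + (F - 5) = -2 + (-5 + F) = -7 + F)
R(c) = c
1/(R(30) + m(-24)) = 1/(30 + (-7 - 24)) = 1/(30 - 31) = 1/(-1) = -1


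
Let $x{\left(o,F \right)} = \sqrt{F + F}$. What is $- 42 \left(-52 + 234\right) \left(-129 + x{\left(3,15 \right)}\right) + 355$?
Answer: $986431 - 7644 \sqrt{30} \approx 9.4456 \cdot 10^{5}$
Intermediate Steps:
$x{\left(o,F \right)} = \sqrt{2} \sqrt{F}$ ($x{\left(o,F \right)} = \sqrt{2 F} = \sqrt{2} \sqrt{F}$)
$- 42 \left(-52 + 234\right) \left(-129 + x{\left(3,15 \right)}\right) + 355 = - 42 \left(-52 + 234\right) \left(-129 + \sqrt{2} \sqrt{15}\right) + 355 = - 42 \cdot 182 \left(-129 + \sqrt{30}\right) + 355 = - 42 \left(-23478 + 182 \sqrt{30}\right) + 355 = \left(986076 - 7644 \sqrt{30}\right) + 355 = 986431 - 7644 \sqrt{30}$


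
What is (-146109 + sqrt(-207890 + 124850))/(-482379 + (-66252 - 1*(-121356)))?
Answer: 48703/142425 - 4*I*sqrt(5190)/427275 ≈ 0.34196 - 0.00067443*I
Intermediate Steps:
(-146109 + sqrt(-207890 + 124850))/(-482379 + (-66252 - 1*(-121356))) = (-146109 + sqrt(-83040))/(-482379 + (-66252 + 121356)) = (-146109 + 4*I*sqrt(5190))/(-482379 + 55104) = (-146109 + 4*I*sqrt(5190))/(-427275) = (-146109 + 4*I*sqrt(5190))*(-1/427275) = 48703/142425 - 4*I*sqrt(5190)/427275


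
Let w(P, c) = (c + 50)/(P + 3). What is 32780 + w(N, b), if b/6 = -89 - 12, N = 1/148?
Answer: 14504812/445 ≈ 32595.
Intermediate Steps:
N = 1/148 ≈ 0.0067568
b = -606 (b = 6*(-89 - 12) = 6*(-101) = -606)
w(P, c) = (50 + c)/(3 + P)
32780 + w(N, b) = 32780 + (50 - 606)/(3 + 1/148) = 32780 - 556/(445/148) = 32780 + (148/445)*(-556) = 32780 - 82288/445 = 14504812/445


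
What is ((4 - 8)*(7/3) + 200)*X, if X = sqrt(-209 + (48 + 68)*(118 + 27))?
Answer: 4004*sqrt(339)/3 ≈ 24574.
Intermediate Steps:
X = 7*sqrt(339) (X = sqrt(-209 + 116*145) = sqrt(-209 + 16820) = sqrt(16611) = 7*sqrt(339) ≈ 128.88)
((4 - 8)*(7/3) + 200)*X = ((4 - 8)*(7/3) + 200)*(7*sqrt(339)) = (-28/3 + 200)*(7*sqrt(339)) = 572*(7*sqrt(339))/3 = 4004*sqrt(339)/3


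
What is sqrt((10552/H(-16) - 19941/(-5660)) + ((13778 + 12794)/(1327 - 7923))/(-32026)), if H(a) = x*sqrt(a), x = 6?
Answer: sqrt(177071271938103224366865 - 22096609458069785457563700*I)/224182160130 ≈ 14.886 - 14.767*I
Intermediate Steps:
H(a) = 6*sqrt(a)
sqrt((10552/H(-16) - 19941/(-5660)) + ((13778 + 12794)/(1327 - 7923))/(-32026)) = sqrt((10552/((6*sqrt(-16))) - 19941/(-5660)) + ((13778 + 12794)/(1327 - 7923))/(-32026)) = sqrt((10552/((6*(4*I))) - 19941*(-1/5660)) + (26572/(-6596))*(-1/32026)) = sqrt((10552/((24*I)) + 19941/5660) + (26572*(-1/6596))*(-1/32026)) = sqrt((10552*(-I/24) + 19941/5660) - 6643/1649*(-1/32026)) = sqrt((-1319*I/3 + 19941/5660) + 6643/52810874) = sqrt((19941/5660 - 1319*I/3) + 6643/52810874) = sqrt(526569618907/149454773420 - 1319*I/3)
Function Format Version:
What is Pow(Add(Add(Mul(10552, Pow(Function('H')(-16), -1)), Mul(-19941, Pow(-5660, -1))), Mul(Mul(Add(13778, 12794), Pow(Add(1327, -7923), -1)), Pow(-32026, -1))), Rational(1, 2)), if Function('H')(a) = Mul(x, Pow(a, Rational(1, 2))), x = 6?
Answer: Mul(Rational(1, 224182160130), Pow(Add(177071271938103224366865, Mul(-22096609458069785457563700, I)), Rational(1, 2))) ≈ Add(14.886, Mul(-14.767, I))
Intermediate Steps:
Function('H')(a) = Mul(6, Pow(a, Rational(1, 2)))
Pow(Add(Add(Mul(10552, Pow(Function('H')(-16), -1)), Mul(-19941, Pow(-5660, -1))), Mul(Mul(Add(13778, 12794), Pow(Add(1327, -7923), -1)), Pow(-32026, -1))), Rational(1, 2)) = Pow(Add(Add(Mul(10552, Pow(Mul(6, Pow(-16, Rational(1, 2))), -1)), Mul(-19941, Pow(-5660, -1))), Mul(Mul(Add(13778, 12794), Pow(Add(1327, -7923), -1)), Pow(-32026, -1))), Rational(1, 2)) = Pow(Add(Add(Mul(10552, Pow(Mul(6, Mul(4, I)), -1)), Mul(-19941, Rational(-1, 5660))), Mul(Mul(26572, Pow(-6596, -1)), Rational(-1, 32026))), Rational(1, 2)) = Pow(Add(Add(Mul(10552, Pow(Mul(24, I), -1)), Rational(19941, 5660)), Mul(Mul(26572, Rational(-1, 6596)), Rational(-1, 32026))), Rational(1, 2)) = Pow(Add(Add(Mul(10552, Mul(Rational(-1, 24), I)), Rational(19941, 5660)), Mul(Rational(-6643, 1649), Rational(-1, 32026))), Rational(1, 2)) = Pow(Add(Add(Mul(Rational(-1319, 3), I), Rational(19941, 5660)), Rational(6643, 52810874)), Rational(1, 2)) = Pow(Add(Add(Rational(19941, 5660), Mul(Rational(-1319, 3), I)), Rational(6643, 52810874)), Rational(1, 2)) = Pow(Add(Rational(526569618907, 149454773420), Mul(Rational(-1319, 3), I)), Rational(1, 2))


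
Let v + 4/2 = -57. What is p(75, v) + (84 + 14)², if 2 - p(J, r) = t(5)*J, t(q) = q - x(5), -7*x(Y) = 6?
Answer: 64167/7 ≈ 9166.7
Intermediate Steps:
v = -59 (v = -2 - 57 = -59)
x(Y) = -6/7 (x(Y) = -⅐*6 = -6/7)
t(q) = 6/7 + q (t(q) = q - 1*(-6/7) = q + 6/7 = 6/7 + q)
p(J, r) = 2 - 41*J/7 (p(J, r) = 2 - (6/7 + 5)*J = 2 - 41*J/7)
p(75, v) + (84 + 14)² = (2 - 41/7*75) + (84 + 14)² = (2 - 3075/7) + 98² = -3061/7 + 9604 = 64167/7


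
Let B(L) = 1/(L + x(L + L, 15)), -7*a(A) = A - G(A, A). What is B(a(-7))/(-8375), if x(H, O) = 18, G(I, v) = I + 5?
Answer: -7/1097125 ≈ -6.3803e-6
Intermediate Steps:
G(I, v) = 5 + I
a(A) = 5/7 (a(A) = -(A - (5 + A))/7 = -(A + (-5 - A))/7 = -1/7*(-5) = 5/7)
B(L) = 1/(18 + L) (B(L) = 1/(L + 18) = 1/(18 + L))
B(a(-7))/(-8375) = 1/((18 + 5/7)*(-8375)) = -1/8375/(131/7) = (7/131)*(-1/8375) = -7/1097125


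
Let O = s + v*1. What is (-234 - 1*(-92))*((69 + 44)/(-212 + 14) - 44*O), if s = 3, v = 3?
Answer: 3719335/99 ≈ 37569.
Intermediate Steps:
O = 6 (O = 3 + 3*1 = 3 + 3 = 6)
(-234 - 1*(-92))*((69 + 44)/(-212 + 14) - 44*O) = (-234 - 1*(-92))*((69 + 44)/(-212 + 14) - 44*6) = (-234 + 92)*(113/(-198) - 264) = -142*(113*(-1/198) - 264) = -142*(-113/198 - 264) = -142*(-52385/198) = 3719335/99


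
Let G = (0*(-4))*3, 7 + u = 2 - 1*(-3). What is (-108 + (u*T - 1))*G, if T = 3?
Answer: 0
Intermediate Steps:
u = -2 (u = -7 + (2 - 1*(-3)) = -7 + (2 + 3) = -7 + 5 = -2)
G = 0 (G = 0*3 = 0)
(-108 + (u*T - 1))*G = (-108 + (-2*3 - 1))*0 = (-108 + (-6 - 1))*0 = (-108 - 7)*0 = -115*0 = 0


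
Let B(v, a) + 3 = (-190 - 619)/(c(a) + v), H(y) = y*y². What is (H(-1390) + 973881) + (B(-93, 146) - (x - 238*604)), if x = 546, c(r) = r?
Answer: -142278602357/53 ≈ -2.6845e+9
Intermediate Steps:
H(y) = y³
B(v, a) = -3 - 809/(a + v) (B(v, a) = -3 + (-190 - 619)/(a + v) = -3 - 809/(a + v))
(H(-1390) + 973881) + (B(-93, 146) - (x - 238*604)) = ((-1390)³ + 973881) + ((-809 - 3*146 - 3*(-93))/(146 - 93) - (546 - 238*604)) = (-2685619000 + 973881) + ((-809 - 438 + 279)/53 - (546 - 143752)) = -2684645119 + ((1/53)*(-968) - 1*(-143206)) = -2684645119 + (-968/53 + 143206) = -2684645119 + 7588950/53 = -142278602357/53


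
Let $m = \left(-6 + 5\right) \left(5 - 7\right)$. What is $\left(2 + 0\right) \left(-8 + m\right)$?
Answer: $-12$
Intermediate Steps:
$m = 2$ ($m = \left(-1\right) \left(-2\right) = 2$)
$\left(2 + 0\right) \left(-8 + m\right) = \left(2 + 0\right) \left(-8 + 2\right) = 2 \left(-6\right) = -12$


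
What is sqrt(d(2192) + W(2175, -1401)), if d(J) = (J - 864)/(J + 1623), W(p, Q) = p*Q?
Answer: I*sqrt(44349265498055)/3815 ≈ 1745.6*I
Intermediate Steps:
W(p, Q) = Q*p
d(J) = (-864 + J)/(1623 + J)
sqrt(d(2192) + W(2175, -1401)) = sqrt((-864 + 2192)/(1623 + 2192) - 1401*2175) = sqrt(1328/3815 - 3047175) = sqrt(-11624971297/3815) = I*sqrt(44349265498055)/3815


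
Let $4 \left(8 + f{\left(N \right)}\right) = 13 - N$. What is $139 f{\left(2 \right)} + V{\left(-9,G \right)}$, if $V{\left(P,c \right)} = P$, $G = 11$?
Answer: $- \frac{2955}{4} \approx -738.75$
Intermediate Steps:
$f{\left(N \right)} = - \frac{19}{4} - \frac{N}{4}$ ($f{\left(N \right)} = -8 + \frac{13 - N}{4} = -8 - \left(- \frac{13}{4} + \frac{N}{4}\right) = - \frac{19}{4} - \frac{N}{4}$)
$139 f{\left(2 \right)} + V{\left(-9,G \right)} = 139 \left(- \frac{19}{4} - \frac{1}{2}\right) - 9 = 139 \left(- \frac{21}{4}\right) - 9 = - \frac{2919}{4} - 9 = - \frac{2955}{4}$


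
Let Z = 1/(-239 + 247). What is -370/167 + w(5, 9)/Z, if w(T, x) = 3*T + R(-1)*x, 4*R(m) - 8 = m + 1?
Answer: 43718/167 ≈ 261.78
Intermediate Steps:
R(m) = 9/4 + m/4 (R(m) = 2 + (m + 1)/4 = 2 + (1 + m)/4 = 2 + (¼ + m/4) = 9/4 + m/4)
w(T, x) = 2*x + 3*T (w(T, x) = 3*T + (9/4 + (¼)*(-1))*x = 3*T + (9/4 - ¼)*x = 3*T + 2*x = 2*x + 3*T)
Z = ⅛ (Z = 1/8 = ⅛ ≈ 0.12500)
-370/167 + w(5, 9)/Z = -370/167 + (2*9 + 3*5)/(⅛) = -370*1/167 + (18 + 15)*8 = -370/167 + 33*8 = -370/167 + 264 = 43718/167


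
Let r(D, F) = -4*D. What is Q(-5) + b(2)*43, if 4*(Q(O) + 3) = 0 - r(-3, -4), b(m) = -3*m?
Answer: -264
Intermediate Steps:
Q(O) = -6 (Q(O) = -3 + (0 - (-4)*(-3))/4 = -3 + (0 - 1*12)/4 = -3 + (0 - 12)/4 = -3 + (¼)*(-12) = -3 - 3 = -6)
Q(-5) + b(2)*43 = -6 - 3*2*43 = -6 - 6*43 = -6 - 258 = -264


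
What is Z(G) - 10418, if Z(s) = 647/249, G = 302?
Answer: -2593435/249 ≈ -10415.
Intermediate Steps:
Z(s) = 647/249 (Z(s) = 647*(1/249) = 647/249)
Z(G) - 10418 = 647/249 - 10418 = -2593435/249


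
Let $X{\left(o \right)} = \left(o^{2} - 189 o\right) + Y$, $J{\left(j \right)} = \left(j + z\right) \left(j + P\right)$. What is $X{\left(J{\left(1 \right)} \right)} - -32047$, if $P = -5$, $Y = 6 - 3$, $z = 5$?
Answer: $37162$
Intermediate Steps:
$Y = 3$ ($Y = 6 - 3 = 3$)
$J{\left(j \right)} = \left(-5 + j\right) \left(5 + j\right)$ ($J{\left(j \right)} = \left(j + 5\right) \left(j - 5\right) = \left(5 + j\right) \left(-5 + j\right) = \left(-5 + j\right) \left(5 + j\right)$)
$X{\left(o \right)} = 3 + o^{2} - 189 o$ ($X{\left(o \right)} = \left(o^{2} - 189 o\right) + 3 = 3 + o^{2} - 189 o$)
$X{\left(J{\left(1 \right)} \right)} - -32047 = \left(3 + \left(-25 + 1^{2}\right)^{2} - 189 \left(-25 + 1^{2}\right)\right) - -32047 = \left(3 + \left(-25 + 1\right)^{2} - 189 \left(-25 + 1\right)\right) + 32047 = \left(3 + \left(-24\right)^{2} - -4536\right) + 32047 = \left(3 + 576 + 4536\right) + 32047 = 5115 + 32047 = 37162$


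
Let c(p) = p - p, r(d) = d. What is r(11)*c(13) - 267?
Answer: -267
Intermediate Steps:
c(p) = 0
r(11)*c(13) - 267 = 11*0 - 267 = 0 - 267 = -267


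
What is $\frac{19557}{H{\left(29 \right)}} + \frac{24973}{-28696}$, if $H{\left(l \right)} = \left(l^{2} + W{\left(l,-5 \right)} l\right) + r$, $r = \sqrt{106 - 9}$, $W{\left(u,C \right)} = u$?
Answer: $\frac{17123568883}{1591799192} - \frac{6519 \sqrt{97}}{943009} \approx 10.689$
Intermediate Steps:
$r = \sqrt{97} \approx 9.8489$
$H{\left(l \right)} = \sqrt{97} + 2 l^{2}$ ($H{\left(l \right)} = \left(l^{2} + l l\right) + \sqrt{97} = \left(l^{2} + l^{2}\right) + \sqrt{97} = 2 l^{2} + \sqrt{97} = \sqrt{97} + 2 l^{2}$)
$\frac{19557}{H{\left(29 \right)}} + \frac{24973}{-28696} = \frac{19557}{\sqrt{97} + 2 \cdot 29^{2}} + \frac{24973}{-28696} = \frac{19557}{\sqrt{97} + 2 \cdot 841} + 24973 \left(- \frac{1}{28696}\right) = \frac{19557}{\sqrt{97} + 1682} - \frac{1469}{1688} = \frac{19557}{1682 + \sqrt{97}} - \frac{1469}{1688} = - \frac{1469}{1688} + \frac{19557}{1682 + \sqrt{97}}$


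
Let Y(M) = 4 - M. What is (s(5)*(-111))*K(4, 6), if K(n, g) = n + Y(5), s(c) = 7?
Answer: -2331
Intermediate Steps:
K(n, g) = -1 + n (K(n, g) = n + (4 - 1*5) = n + (4 - 5) = n - 1 = -1 + n)
(s(5)*(-111))*K(4, 6) = (7*(-111))*(-1 + 4) = -777*3 = -2331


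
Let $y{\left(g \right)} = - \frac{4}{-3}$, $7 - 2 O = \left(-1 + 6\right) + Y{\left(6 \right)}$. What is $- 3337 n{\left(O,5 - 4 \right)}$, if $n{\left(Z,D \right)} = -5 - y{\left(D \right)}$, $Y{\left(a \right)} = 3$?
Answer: $\frac{63403}{3} \approx 21134.0$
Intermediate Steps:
$O = - \frac{1}{2}$ ($O = \frac{7}{2} - \frac{\left(-1 + 6\right) + 3}{2} = \frac{7}{2} - \frac{5 + 3}{2} = \frac{7}{2} - 4 = - \frac{1}{2} \approx -0.5$)
$y{\left(g \right)} = \frac{4}{3}$ ($y{\left(g \right)} = \left(-4\right) \left(- \frac{1}{3}\right) = \frac{4}{3}$)
$n{\left(Z,D \right)} = - \frac{19}{3}$ ($n{\left(Z,D \right)} = -5 - \frac{4}{3} = - \frac{19}{3}$)
$- 3337 n{\left(O,5 - 4 \right)} = \left(-3337\right) \left(- \frac{19}{3}\right) = \frac{63403}{3}$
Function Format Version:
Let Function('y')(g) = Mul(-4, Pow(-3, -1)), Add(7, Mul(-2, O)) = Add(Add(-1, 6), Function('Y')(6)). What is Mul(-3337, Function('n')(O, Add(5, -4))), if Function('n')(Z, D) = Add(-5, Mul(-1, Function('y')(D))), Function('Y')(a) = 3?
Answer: Rational(63403, 3) ≈ 21134.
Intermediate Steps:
O = Rational(-1, 2) (O = Add(Rational(7, 2), Mul(Rational(-1, 2), Add(Add(-1, 6), 3))) = Add(Rational(7, 2), Mul(Rational(-1, 2), Add(5, 3))) = Add(Rational(7, 2), Mul(Rational(-1, 2), 8)) = Add(Rational(7, 2), -4) = Rational(-1, 2) ≈ -0.50000)
Function('y')(g) = Rational(4, 3) (Function('y')(g) = Mul(-4, Rational(-1, 3)) = Rational(4, 3))
Function('n')(Z, D) = Rational(-19, 3) (Function('n')(Z, D) = Add(-5, Mul(-1, Rational(4, 3))) = Add(-5, Rational(-4, 3)) = Rational(-19, 3))
Mul(-3337, Function('n')(O, Add(5, -4))) = Mul(-3337, Rational(-19, 3)) = Rational(63403, 3)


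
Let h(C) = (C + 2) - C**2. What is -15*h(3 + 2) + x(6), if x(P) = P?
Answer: 276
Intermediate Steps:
h(C) = 2 + C - C**2 (h(C) = (2 + C) - C**2 = 2 + C - C**2)
-15*h(3 + 2) + x(6) = -15*(2 + (3 + 2) - (3 + 2)**2) + 6 = -15*(2 + 5 - 1*5**2) + 6 = -15*(2 + 5 - 1*25) + 6 = -15*(2 + 5 - 25) + 6 = -15*(-18) + 6 = 270 + 6 = 276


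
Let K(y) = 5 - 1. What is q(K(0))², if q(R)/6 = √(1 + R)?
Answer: 180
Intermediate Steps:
K(y) = 4
q(R) = 6*√(1 + R)
q(K(0))² = (6*√(1 + 4))² = (6*√5)² = 180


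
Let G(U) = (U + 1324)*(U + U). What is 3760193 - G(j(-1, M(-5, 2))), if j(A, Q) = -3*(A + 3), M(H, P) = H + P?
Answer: 3776009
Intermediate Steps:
j(A, Q) = -9 - 3*A (j(A, Q) = -3*(3 + A) = -9 - 3*A)
G(U) = 2*U*(1324 + U) (G(U) = (1324 + U)*(2*U) = 2*U*(1324 + U))
3760193 - G(j(-1, M(-5, 2))) = 3760193 - 2*(-9 - 3*(-1))*(1324 + (-9 - 3*(-1))) = 3760193 - 2*(-9 + 3)*(1324 + (-9 + 3)) = 3760193 - 2*(-6)*(1324 - 6) = 3760193 - 2*(-6)*1318 = 3760193 - 1*(-15816) = 3760193 + 15816 = 3776009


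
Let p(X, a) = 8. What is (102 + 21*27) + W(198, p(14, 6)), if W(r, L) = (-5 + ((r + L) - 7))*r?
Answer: 39081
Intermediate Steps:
W(r, L) = r*(-12 + L + r) (W(r, L) = (-5 + ((L + r) - 7))*r = (-5 + (-7 + L + r))*r = (-12 + L + r)*r = r*(-12 + L + r))
(102 + 21*27) + W(198, p(14, 6)) = (102 + 21*27) + 198*(-12 + 8 + 198) = (102 + 567) + 198*194 = 669 + 38412 = 39081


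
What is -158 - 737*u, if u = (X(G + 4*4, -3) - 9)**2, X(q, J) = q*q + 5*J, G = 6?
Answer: -155949358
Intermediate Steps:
X(q, J) = q**2 + 5*J
u = 211600 (u = (((6 + 4*4)**2 + 5*(-3)) - 9)**2 = (((6 + 16)**2 - 15) - 9)**2 = ((22**2 - 15) - 9)**2 = ((484 - 15) - 9)**2 = (469 - 9)**2 = 460**2 = 211600)
-158 - 737*u = -158 - 737*211600 = -158 - 155949200 = -155949358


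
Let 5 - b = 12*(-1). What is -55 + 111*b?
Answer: 1832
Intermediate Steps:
b = 17 (b = 5 - 12*(-1) = 5 - 1*(-12) = 5 + 12 = 17)
-55 + 111*b = -55 + 111*17 = -55 + 1887 = 1832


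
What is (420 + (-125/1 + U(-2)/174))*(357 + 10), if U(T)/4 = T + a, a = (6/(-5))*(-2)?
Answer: 47096743/435 ≈ 1.0827e+5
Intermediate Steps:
a = 12/5 (a = (6*(-1/5))*(-2) = -6/5*(-2) = 12/5 ≈ 2.4000)
U(T) = 48/5 + 4*T (U(T) = 4*(T + 12/5) = 4*(12/5 + T) = 48/5 + 4*T)
(420 + (-125/1 + U(-2)/174))*(357 + 10) = (420 + (-125/1 + (48/5 + 4*(-2))/174))*(357 + 10) = (420 + (-125*1 + (48/5 - 8)*(1/174)))*367 = (420 + (-125 + (8/5)*(1/174)))*367 = (420 + (-125 + 4/435))*367 = (420 - 54371/435)*367 = (128329/435)*367 = 47096743/435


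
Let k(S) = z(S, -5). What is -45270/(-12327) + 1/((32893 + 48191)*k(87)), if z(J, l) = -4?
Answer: 4894226131/1332696624 ≈ 3.6724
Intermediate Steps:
k(S) = -4
-45270/(-12327) + 1/((32893 + 48191)*k(87)) = -45270/(-12327) + 1/((32893 + 48191)*(-4)) = -45270*(-1/12327) - ¼/81084 = 15090/4109 + (1/81084)*(-¼) = 15090/4109 - 1/324336 = 4894226131/1332696624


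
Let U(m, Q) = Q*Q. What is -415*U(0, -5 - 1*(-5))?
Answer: 0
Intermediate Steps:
U(m, Q) = Q²
-415*U(0, -5 - 1*(-5)) = -415*(-5 - 1*(-5))² = -415*(-5 + 5)² = -415*0² = -415*0 = 0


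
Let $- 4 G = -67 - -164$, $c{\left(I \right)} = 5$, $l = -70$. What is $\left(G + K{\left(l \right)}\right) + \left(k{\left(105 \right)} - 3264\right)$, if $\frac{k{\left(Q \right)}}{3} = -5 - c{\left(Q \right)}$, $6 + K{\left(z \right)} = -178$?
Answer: $- \frac{14009}{4} \approx -3502.3$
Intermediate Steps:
$K{\left(z \right)} = -184$ ($K{\left(z \right)} = -6 - 178 = -184$)
$k{\left(Q \right)} = -30$ ($k{\left(Q \right)} = 3 \left(-5 - 5\right) = 3 \left(-10\right) = -30$)
$G = - \frac{97}{4}$ ($G = - \frac{-67 - -164}{4} = - \frac{-67 + 164}{4} = \left(- \frac{1}{4}\right) 97 = - \frac{97}{4} \approx -24.25$)
$\left(G + K{\left(l \right)}\right) + \left(k{\left(105 \right)} - 3264\right) = \left(- \frac{97}{4} - 184\right) - 3294 = - \frac{833}{4} - 3294 = - \frac{14009}{4}$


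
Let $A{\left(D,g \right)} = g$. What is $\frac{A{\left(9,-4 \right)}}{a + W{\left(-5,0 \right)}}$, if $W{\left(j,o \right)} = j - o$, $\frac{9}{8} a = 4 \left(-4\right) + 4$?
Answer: $\frac{12}{47} \approx 0.25532$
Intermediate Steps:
$a = - \frac{32}{3}$ ($a = \frac{8 \left(4 \left(-4\right) + 4\right)}{9} = \frac{8 \left(-16 + 4\right)}{9} = \frac{8}{9} \left(-12\right) = - \frac{32}{3} \approx -10.667$)
$\frac{A{\left(9,-4 \right)}}{a + W{\left(-5,0 \right)}} = - \frac{4}{- \frac{32}{3} - 5} = - \frac{4}{- \frac{47}{3}} = \left(-4\right) \left(- \frac{3}{47}\right) = \frac{12}{47}$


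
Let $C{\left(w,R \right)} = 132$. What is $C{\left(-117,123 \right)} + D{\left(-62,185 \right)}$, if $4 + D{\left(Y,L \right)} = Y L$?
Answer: $-11342$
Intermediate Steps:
$D{\left(Y,L \right)} = -4 + L Y$ ($D{\left(Y,L \right)} = -4 + Y L = -4 + L Y$)
$C{\left(-117,123 \right)} + D{\left(-62,185 \right)} = 132 + \left(-4 + 185 \left(-62\right)\right) = 132 - 11474 = -11342$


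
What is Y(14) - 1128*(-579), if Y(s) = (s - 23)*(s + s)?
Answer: 652860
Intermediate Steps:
Y(s) = 2*s*(-23 + s) (Y(s) = (-23 + s)*(2*s) = 2*s*(-23 + s))
Y(14) - 1128*(-579) = 2*14*(-23 + 14) - 1128*(-579) = 2*14*(-9) + 653112 = -252 + 653112 = 652860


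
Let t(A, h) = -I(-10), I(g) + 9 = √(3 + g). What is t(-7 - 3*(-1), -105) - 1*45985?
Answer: -45976 - I*√7 ≈ -45976.0 - 2.6458*I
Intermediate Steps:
I(g) = -9 + √(3 + g)
t(A, h) = 9 - I*√7 (t(A, h) = -(-9 + √(3 - 10)) = -(-9 + √(-7)) = -(-9 + I*√7) = 9 - I*√7)
t(-7 - 3*(-1), -105) - 1*45985 = (9 - I*√7) - 1*45985 = (9 - I*√7) - 45985 = -45976 - I*√7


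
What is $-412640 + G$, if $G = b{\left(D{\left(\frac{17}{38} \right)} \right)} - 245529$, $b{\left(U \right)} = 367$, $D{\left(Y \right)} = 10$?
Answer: $-657802$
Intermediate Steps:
$G = -245162$ ($G = 367 - 245529 = -245162$)
$-412640 + G = -412640 - 245162 = -657802$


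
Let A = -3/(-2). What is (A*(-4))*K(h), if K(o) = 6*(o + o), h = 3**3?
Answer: -1944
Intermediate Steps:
h = 27
A = 3/2 (A = -3*(-1/2) = 3/2 ≈ 1.5000)
K(o) = 12*o (K(o) = 6*(2*o) = 12*o)
(A*(-4))*K(h) = ((3/2)*(-4))*(12*27) = -6*324 = -1944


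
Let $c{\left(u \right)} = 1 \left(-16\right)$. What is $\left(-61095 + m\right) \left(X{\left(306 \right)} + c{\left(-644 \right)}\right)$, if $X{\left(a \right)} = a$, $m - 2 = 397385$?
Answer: $97524680$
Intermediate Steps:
$m = 397387$ ($m = 2 + 397385 = 397387$)
$c{\left(u \right)} = -16$
$\left(-61095 + m\right) \left(X{\left(306 \right)} + c{\left(-644 \right)}\right) = \left(-61095 + 397387\right) \left(306 - 16\right) = 336292 \cdot 290 = 97524680$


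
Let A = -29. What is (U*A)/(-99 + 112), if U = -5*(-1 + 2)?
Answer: 145/13 ≈ 11.154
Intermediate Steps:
U = -5 (U = -5*1 = -5)
(U*A)/(-99 + 112) = (-5*(-29))/(-99 + 112) = 145/13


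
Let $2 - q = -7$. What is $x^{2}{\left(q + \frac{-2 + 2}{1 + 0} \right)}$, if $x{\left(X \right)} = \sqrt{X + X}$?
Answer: $18$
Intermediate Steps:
$q = 9$ ($q = 2 - -7 = 2 + 7 = 9$)
$x{\left(X \right)} = \sqrt{2} \sqrt{X}$ ($x{\left(X \right)} = \sqrt{2 X} = \sqrt{2} \sqrt{X}$)
$x^{2}{\left(q + \frac{-2 + 2}{1 + 0} \right)} = \left(\sqrt{2} \sqrt{9 + \frac{-2 + 2}{1 + 0}}\right)^{2} = \left(\sqrt{2} \sqrt{9 + \frac{0}{1}}\right)^{2} = \left(\sqrt{2} \sqrt{9 + 0 \cdot 1}\right)^{2} = \left(\sqrt{2} \sqrt{9 + 0}\right)^{2} = \left(\sqrt{2} \sqrt{9}\right)^{2} = \left(\sqrt{2} \cdot 3\right)^{2} = \left(3 \sqrt{2}\right)^{2} = 18$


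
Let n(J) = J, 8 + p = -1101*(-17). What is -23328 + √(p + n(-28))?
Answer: -23328 + √18681 ≈ -23191.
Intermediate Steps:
p = 18709 (p = -8 - 1101*(-17) = -8 + 18717 = 18709)
-23328 + √(p + n(-28)) = -23328 + √(18709 - 28) = -23328 + √18681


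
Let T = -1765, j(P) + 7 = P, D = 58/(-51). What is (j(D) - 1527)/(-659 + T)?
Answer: 19573/30906 ≈ 0.63331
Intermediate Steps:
D = -58/51 (D = 58*(-1/51) = -58/51 ≈ -1.1373)
j(P) = -7 + P
(j(D) - 1527)/(-659 + T) = ((-7 - 58/51) - 1527)/(-659 - 1765) = (-415/51 - 1527)/(-2424) = -78292/51*(-1/2424) = 19573/30906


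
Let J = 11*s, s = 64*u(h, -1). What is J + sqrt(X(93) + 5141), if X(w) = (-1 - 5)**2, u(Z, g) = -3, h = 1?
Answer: -2112 + sqrt(5177) ≈ -2040.0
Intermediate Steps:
X(w) = 36 (X(w) = (-6)**2 = 36)
s = -192 (s = 64*(-3) = -192)
J = -2112 (J = 11*(-192) = -2112)
J + sqrt(X(93) + 5141) = -2112 + sqrt(36 + 5141) = -2112 + sqrt(5177)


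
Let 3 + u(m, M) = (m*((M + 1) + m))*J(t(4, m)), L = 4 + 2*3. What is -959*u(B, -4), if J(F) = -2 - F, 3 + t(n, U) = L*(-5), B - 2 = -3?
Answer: -192759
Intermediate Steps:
B = -1 (B = 2 - 3 = -1)
L = 10 (L = 4 + 6 = 10)
t(n, U) = -53 (t(n, U) = -3 + 10*(-5) = -3 - 50 = -53)
u(m, M) = -3 + 51*m*(1 + M + m) (u(m, M) = -3 + (m*((M + 1) + m))*(-2 - 1*(-53)) = -3 + (m*((1 + M) + m))*(-2 + 53) = -3 + (m*(1 + M + m))*51 = -3 + 51*m*(1 + M + m))
-959*u(B, -4) = -959*(-3 + 51*(-1) + 51*(-1)² + 51*(-4)*(-1)) = -959*(-3 - 51 + 51*1 + 204) = -959*(-3 - 51 + 51 + 204) = -959*201 = -192759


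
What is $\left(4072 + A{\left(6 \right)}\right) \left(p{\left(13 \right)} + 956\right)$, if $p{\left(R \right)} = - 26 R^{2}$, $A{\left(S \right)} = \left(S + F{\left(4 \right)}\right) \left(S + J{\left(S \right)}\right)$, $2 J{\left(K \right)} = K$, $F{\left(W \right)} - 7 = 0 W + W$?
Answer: $-14525550$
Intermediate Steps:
$F{\left(W \right)} = 7 + W$ ($F{\left(W \right)} = 7 + \left(0 W + W\right) = 7 + \left(0 + W\right) = 7 + W$)
$J{\left(K \right)} = \frac{K}{2}$
$A{\left(S \right)} = \frac{3 S \left(11 + S\right)}{2}$ ($A{\left(S \right)} = \left(S + \left(7 + 4\right)\right) \left(S + \frac{S}{2}\right) = \left(S + 11\right) \frac{3 S}{2} = \left(11 + S\right) \frac{3 S}{2} = \frac{3 S \left(11 + S\right)}{2}$)
$\left(4072 + A{\left(6 \right)}\right) \left(p{\left(13 \right)} + 956\right) = \left(4072 + \frac{3}{2} \cdot 6 \left(11 + 6\right)\right) \left(- 26 \cdot 13^{2} + 956\right) = \left(4072 + \frac{3}{2} \cdot 6 \cdot 17\right) \left(\left(-26\right) 169 + 956\right) = \left(4072 + 153\right) \left(-4394 + 956\right) = 4225 \left(-3438\right) = -14525550$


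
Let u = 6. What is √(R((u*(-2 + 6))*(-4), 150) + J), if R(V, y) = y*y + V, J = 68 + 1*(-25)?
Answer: √22447 ≈ 149.82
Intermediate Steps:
J = 43 (J = 68 - 25 = 43)
R(V, y) = V + y² (R(V, y) = y² + V = V + y²)
√(R((u*(-2 + 6))*(-4), 150) + J) = √(((6*(-2 + 6))*(-4) + 150²) + 43) = √(((6*4)*(-4) + 22500) + 43) = √((24*(-4) + 22500) + 43) = √((-96 + 22500) + 43) = √(22404 + 43) = √22447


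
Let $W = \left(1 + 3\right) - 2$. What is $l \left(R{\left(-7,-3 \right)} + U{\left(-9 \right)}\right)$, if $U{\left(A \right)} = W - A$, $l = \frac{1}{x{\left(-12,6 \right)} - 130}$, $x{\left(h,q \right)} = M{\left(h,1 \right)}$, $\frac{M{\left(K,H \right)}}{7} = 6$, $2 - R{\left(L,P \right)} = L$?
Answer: $- \frac{5}{22} \approx -0.22727$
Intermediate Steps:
$W = 2$ ($W = 4 - 2 = 2$)
$R{\left(L,P \right)} = 2 - L$
$M{\left(K,H \right)} = 42$ ($M{\left(K,H \right)} = 7 \cdot 6 = 42$)
$x{\left(h,q \right)} = 42$
$l = - \frac{1}{88}$ ($l = \frac{1}{42 - 130} = \frac{1}{-88} = - \frac{1}{88} \approx -0.011364$)
$U{\left(A \right)} = 2 - A$
$l \left(R{\left(-7,-3 \right)} + U{\left(-9 \right)}\right) = - \frac{\left(2 - -7\right) + \left(2 - -9\right)}{88} = - \frac{\left(2 + 7\right) + \left(2 + 9\right)}{88} = - \frac{9 + 11}{88} = \left(- \frac{1}{88}\right) 20 = - \frac{5}{22}$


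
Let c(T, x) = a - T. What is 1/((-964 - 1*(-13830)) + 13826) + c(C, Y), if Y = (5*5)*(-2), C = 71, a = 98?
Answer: 720685/26692 ≈ 27.000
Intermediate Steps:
Y = -50 (Y = 25*(-2) = -50)
c(T, x) = 98 - T
1/((-964 - 1*(-13830)) + 13826) + c(C, Y) = 1/((-964 - 1*(-13830)) + 13826) + (98 - 1*71) = 1/((-964 + 13830) + 13826) + (98 - 71) = 1/(12866 + 13826) + 27 = 1/26692 + 27 = 720685/26692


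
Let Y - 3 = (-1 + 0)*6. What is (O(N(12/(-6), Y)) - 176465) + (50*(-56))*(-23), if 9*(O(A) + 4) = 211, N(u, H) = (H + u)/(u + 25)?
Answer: -1008410/9 ≈ -1.1205e+5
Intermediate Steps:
Y = -3 (Y = 3 + (-1 + 0)*6 = 3 - 1*6 = 3 - 6 = -3)
N(u, H) = (H + u)/(25 + u)
O(A) = 175/9 (O(A) = -4 + (1/9)*211 = -4 + 211/9 = 175/9)
(O(N(12/(-6), Y)) - 176465) + (50*(-56))*(-23) = (175/9 - 176465) + (50*(-56))*(-23) = -1588010/9 - 2800*(-23) = -1588010/9 + 64400 = -1008410/9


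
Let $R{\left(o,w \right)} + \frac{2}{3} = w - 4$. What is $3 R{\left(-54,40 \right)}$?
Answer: $106$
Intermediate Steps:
$R{\left(o,w \right)} = - \frac{14}{3} + w$ ($R{\left(o,w \right)} = - \frac{2}{3} + \left(w - 4\right) = - \frac{2}{3} + \left(-4 + w\right) = - \frac{14}{3} + w$)
$3 R{\left(-54,40 \right)} = 3 \left(- \frac{14}{3} + 40\right) = 3 \cdot \frac{106}{3} = 106$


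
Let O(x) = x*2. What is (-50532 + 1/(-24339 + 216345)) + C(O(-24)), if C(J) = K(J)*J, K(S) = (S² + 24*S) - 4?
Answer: -20282745815/192006 ≈ -1.0564e+5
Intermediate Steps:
K(S) = -4 + S² + 24*S
O(x) = 2*x
C(J) = J*(-4 + J² + 24*J) (C(J) = (-4 + J² + 24*J)*J = J*(-4 + J² + 24*J))
(-50532 + 1/(-24339 + 216345)) + C(O(-24)) = (-50532 + 1/(-24339 + 216345)) + (2*(-24))*(-4 + (2*(-24))² + 24*(2*(-24))) = (-50532 + 1/192006) - 48*(-4 + (-48)² + 24*(-48)) = (-50532 + 1/192006) - 48*(-4 + 2304 - 1152) = -9702447191/192006 - 48*1148 = -9702447191/192006 - 55104 = -20282745815/192006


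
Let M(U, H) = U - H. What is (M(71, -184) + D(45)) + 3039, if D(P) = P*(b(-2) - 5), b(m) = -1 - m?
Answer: 3114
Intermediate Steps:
D(P) = -4*P (D(P) = P*((-1 - 1*(-2)) - 5) = P*((-1 + 2) - 5) = P*(1 - 5) = P*(-4) = -4*P)
(M(71, -184) + D(45)) + 3039 = ((71 - 1*(-184)) - 4*45) + 3039 = ((71 + 184) - 180) + 3039 = (255 - 180) + 3039 = 75 + 3039 = 3114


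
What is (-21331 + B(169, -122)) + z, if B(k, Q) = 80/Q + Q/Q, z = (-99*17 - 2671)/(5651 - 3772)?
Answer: -2445164024/114619 ≈ -21333.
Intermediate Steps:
z = -4354/1879 (z = (-1683 - 2671)/1879 = -4354*1/1879 = -4354/1879 ≈ -2.3172)
B(k, Q) = 1 + 80/Q (B(k, Q) = 80/Q + 1 = 1 + 80/Q)
(-21331 + B(169, -122)) + z = (-21331 + (80 - 122)/(-122)) - 4354/1879 = (-21331 - 1/122*(-42)) - 4354/1879 = (-21331 + 21/61) - 4354/1879 = -1301170/61 - 4354/1879 = -2445164024/114619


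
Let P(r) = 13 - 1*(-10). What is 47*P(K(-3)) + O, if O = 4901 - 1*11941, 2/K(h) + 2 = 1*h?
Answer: -5959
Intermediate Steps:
K(h) = 2/(-2 + h) (K(h) = 2/(-2 + 1*h) = 2/(-2 + h))
P(r) = 23 (P(r) = 13 + 10 = 23)
O = -7040 (O = 4901 - 11941 = -7040)
47*P(K(-3)) + O = 47*23 - 7040 = 1081 - 7040 = -5959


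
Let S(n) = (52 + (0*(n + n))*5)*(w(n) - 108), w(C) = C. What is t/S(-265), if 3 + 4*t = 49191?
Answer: -12297/19396 ≈ -0.63400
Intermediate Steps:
t = 12297 (t = -¾ + (¼)*49191 = -¾ + 49191/4 = 12297)
S(n) = -5616 + 52*n (S(n) = (52 + (0*(n + n))*5)*(n - 108) = (52 + (0*(2*n))*5)*(-108 + n) = (52 + 0*5)*(-108 + n) = (52 + 0)*(-108 + n) = 52*(-108 + n) = -5616 + 52*n)
t/S(-265) = 12297/(-5616 + 52*(-265)) = 12297/(-5616 - 13780) = 12297/(-19396) = 12297*(-1/19396) = -12297/19396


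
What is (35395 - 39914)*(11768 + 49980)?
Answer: -279039212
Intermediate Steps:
(35395 - 39914)*(11768 + 49980) = -4519*61748 = -279039212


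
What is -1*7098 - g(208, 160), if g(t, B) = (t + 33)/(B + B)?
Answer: -2271601/320 ≈ -7098.8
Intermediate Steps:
g(t, B) = (33 + t)/(2*B) (g(t, B) = (33 + t)/((2*B)) = (33 + t)*(1/(2*B)) = (33 + t)/(2*B))
-1*7098 - g(208, 160) = -1*7098 - (33 + 208)/(2*160) = -7098 - 241/(2*160) = -7098 - 1*241/320 = -7098 - 241/320 = -2271601/320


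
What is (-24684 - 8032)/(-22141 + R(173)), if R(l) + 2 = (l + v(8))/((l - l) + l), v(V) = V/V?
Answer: 5659868/3830565 ≈ 1.4776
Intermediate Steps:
v(V) = 1
R(l) = -2 + (1 + l)/l (R(l) = -2 + (l + 1)/((l - l) + l) = -2 + (1 + l)/(0 + l) = -2 + (1 + l)/l)
(-24684 - 8032)/(-22141 + R(173)) = (-24684 - 8032)/(-22141 + (1 - 1*173)/173) = -32716/(-22141 + (1 - 173)/173) = -32716/(-22141 + (1/173)*(-172)) = -32716/(-22141 - 172/173) = -32716/(-3830565/173) = -32716*(-173/3830565) = 5659868/3830565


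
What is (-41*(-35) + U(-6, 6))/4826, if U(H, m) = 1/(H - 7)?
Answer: 9327/31369 ≈ 0.29733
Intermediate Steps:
U(H, m) = 1/(-7 + H)
(-41*(-35) + U(-6, 6))/4826 = (-41*(-35) + 1/(-7 - 6))/4826 = (1435 + 1/(-13))*(1/4826) = (1435 - 1/13)*(1/4826) = (18654/13)*(1/4826) = 9327/31369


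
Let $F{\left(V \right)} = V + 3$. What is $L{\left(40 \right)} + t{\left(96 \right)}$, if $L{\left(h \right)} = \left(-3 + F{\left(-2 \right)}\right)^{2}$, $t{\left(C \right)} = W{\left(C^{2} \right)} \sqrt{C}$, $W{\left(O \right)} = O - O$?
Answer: $4$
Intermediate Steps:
$F{\left(V \right)} = 3 + V$
$W{\left(O \right)} = 0$
$t{\left(C \right)} = 0$ ($t{\left(C \right)} = 0 \sqrt{C} = 0$)
$L{\left(h \right)} = 4$ ($L{\left(h \right)} = \left(-3 + \left(3 - 2\right)\right)^{2} = \left(-3 + 1\right)^{2} = \left(-2\right)^{2} = 4$)
$L{\left(40 \right)} + t{\left(96 \right)} = 4 + 0 = 4$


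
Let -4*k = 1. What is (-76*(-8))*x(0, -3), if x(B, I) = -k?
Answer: 152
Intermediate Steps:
k = -¼ (k = -¼*1 = -¼ ≈ -0.25000)
x(B, I) = ¼ (x(B, I) = -1*(-¼) = ¼)
(-76*(-8))*x(0, -3) = -76*(-8)*(¼) = 608*(¼) = 152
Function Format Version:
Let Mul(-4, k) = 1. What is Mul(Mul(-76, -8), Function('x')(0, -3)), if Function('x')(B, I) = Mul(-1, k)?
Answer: 152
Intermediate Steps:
k = Rational(-1, 4) (k = Mul(Rational(-1, 4), 1) = Rational(-1, 4) ≈ -0.25000)
Function('x')(B, I) = Rational(1, 4) (Function('x')(B, I) = Mul(-1, Rational(-1, 4)) = Rational(1, 4))
Mul(Mul(-76, -8), Function('x')(0, -3)) = Mul(Mul(-76, -8), Rational(1, 4)) = Mul(608, Rational(1, 4)) = 152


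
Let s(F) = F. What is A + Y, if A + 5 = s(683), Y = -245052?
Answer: -244374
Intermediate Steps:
A = 678 (A = -5 + 683 = 678)
A + Y = 678 - 245052 = -244374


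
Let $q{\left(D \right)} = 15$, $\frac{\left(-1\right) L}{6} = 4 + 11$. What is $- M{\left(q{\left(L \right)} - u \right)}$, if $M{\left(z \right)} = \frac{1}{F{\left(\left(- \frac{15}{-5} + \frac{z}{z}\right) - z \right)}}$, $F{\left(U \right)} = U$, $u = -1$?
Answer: $\frac{1}{12} \approx 0.083333$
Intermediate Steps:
$L = -90$ ($L = - 6 \left(4 + 11\right) = \left(-6\right) 15 = -90$)
$M{\left(z \right)} = \frac{1}{4 - z}$ ($M{\left(z \right)} = \frac{1}{\left(- \frac{15}{-5} + \frac{z}{z}\right) - z} = \frac{1}{\left(\left(-15\right) \left(- \frac{1}{5}\right) + 1\right) - z} = \frac{1}{\left(3 + 1\right) - z} = \frac{1}{4 - z}$)
$- M{\left(q{\left(L \right)} - u \right)} = - \frac{-1}{-4 + \left(15 - -1\right)} = - \frac{-1}{-4 + \left(15 + 1\right)} = - \frac{-1}{-4 + 16} = - \frac{-1}{12} = \left(-1\right) \left(- \frac{1}{12}\right) = \frac{1}{12}$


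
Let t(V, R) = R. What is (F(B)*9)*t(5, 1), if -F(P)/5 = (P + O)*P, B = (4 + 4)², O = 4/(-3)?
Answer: -180480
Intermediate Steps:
O = -4/3 (O = 4*(-⅓) = -4/3 ≈ -1.3333)
B = 64 (B = 8² = 64)
F(P) = -5*P*(-4/3 + P) (F(P) = -5*(P - 4/3)*P = -5*(-4/3 + P)*P = -5*P*(-4/3 + P))
(F(B)*9)*t(5, 1) = (((5/3)*64*(4 - 3*64))*9)*1 = (((5/3)*64*(4 - 192))*9)*1 = (((5/3)*64*(-188))*9)*1 = -60160/3*9*1 = -180480*1 = -180480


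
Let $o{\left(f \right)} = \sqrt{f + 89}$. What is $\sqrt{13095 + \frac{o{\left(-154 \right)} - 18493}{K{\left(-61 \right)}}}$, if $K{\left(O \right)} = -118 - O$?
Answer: $\frac{\sqrt{43599756 - 57 i \sqrt{65}}}{57} \approx 115.84 - 0.0006105 i$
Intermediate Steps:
$o{\left(f \right)} = \sqrt{89 + f}$
$\sqrt{13095 + \frac{o{\left(-154 \right)} - 18493}{K{\left(-61 \right)}}} = \sqrt{13095 + \frac{\sqrt{89 - 154} - 18493}{-118 - -61}} = \sqrt{13095 + \frac{\sqrt{-65} - 18493}{-118 + 61}} = \sqrt{13095 + \frac{i \sqrt{65} - 18493}{-57}} = \sqrt{13095 + \left(-18493 + i \sqrt{65}\right) \left(- \frac{1}{57}\right)} = \sqrt{13095 + \left(\frac{18493}{57} - \frac{i \sqrt{65}}{57}\right)} = \sqrt{\frac{764908}{57} - \frac{i \sqrt{65}}{57}}$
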